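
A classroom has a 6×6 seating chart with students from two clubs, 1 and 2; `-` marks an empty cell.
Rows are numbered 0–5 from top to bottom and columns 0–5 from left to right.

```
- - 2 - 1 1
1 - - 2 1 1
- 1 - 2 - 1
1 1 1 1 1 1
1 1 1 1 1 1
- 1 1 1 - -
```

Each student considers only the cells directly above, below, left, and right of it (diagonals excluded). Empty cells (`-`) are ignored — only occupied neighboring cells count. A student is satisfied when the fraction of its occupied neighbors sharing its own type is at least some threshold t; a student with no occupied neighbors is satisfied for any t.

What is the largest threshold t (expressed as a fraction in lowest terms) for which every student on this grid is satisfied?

1/2

(0,2)2 — no occupied neighbors
(0,4)1 2/2
(0,5)1 2/2
(1,0)1 — no occupied neighbors
(1,3)2 1/2
(1,4)1 2/3
(1,5)1 3/3
(2,1)1 1/1
(2,3)2 1/2
(2,5)1 2/2
(3,0)1 2/2
(3,1)1 4/4
(3,2)1 3/3
(3,3)1 3/4
(3,4)1 3/3
(3,5)1 3/3
(4,0)1 2/2
(4,1)1 4/4
(4,2)1 4/4
(4,3)1 4/4
(4,4)1 3/3
(4,5)1 2/2
(5,1)1 2/2
(5,2)1 3/3
(5,3)1 2/2
The smallest same-type fraction is 1/2 at (1,3), which reduces to 1/2. Any threshold above that leaves this student unsatisfied.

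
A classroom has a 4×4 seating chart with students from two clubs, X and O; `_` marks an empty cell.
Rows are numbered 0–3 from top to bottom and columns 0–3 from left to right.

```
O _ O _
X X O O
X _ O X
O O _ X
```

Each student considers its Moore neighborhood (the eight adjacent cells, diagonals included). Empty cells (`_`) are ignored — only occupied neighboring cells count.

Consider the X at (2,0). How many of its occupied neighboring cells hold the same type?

Occupied neighbors of (2,0): (1,0)=X, (1,1)=X, (3,0)=O, (3,1)=O.
Same type (X): 2 of 4.

2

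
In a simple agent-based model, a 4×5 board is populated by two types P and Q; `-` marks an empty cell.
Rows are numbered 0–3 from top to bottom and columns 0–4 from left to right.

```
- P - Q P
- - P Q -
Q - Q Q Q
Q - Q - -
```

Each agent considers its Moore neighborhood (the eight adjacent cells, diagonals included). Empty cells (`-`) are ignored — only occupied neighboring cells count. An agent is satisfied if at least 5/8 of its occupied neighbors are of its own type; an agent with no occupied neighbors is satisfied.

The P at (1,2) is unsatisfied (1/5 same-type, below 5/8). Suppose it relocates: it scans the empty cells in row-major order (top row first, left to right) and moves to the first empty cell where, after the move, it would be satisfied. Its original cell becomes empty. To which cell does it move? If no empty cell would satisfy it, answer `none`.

(0,0)

Vacating (1,2). Empty cells in order:
  (0,0): 1/1 same-type → satisfied — stop here.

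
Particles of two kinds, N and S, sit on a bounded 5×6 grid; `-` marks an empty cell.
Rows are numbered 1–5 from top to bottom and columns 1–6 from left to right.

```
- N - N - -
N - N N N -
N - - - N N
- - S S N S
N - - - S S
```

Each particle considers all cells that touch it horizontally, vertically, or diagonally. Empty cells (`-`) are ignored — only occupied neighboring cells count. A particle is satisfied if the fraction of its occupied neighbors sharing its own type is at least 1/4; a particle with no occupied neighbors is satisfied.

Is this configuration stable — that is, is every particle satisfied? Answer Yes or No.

Yes

Row 1: (1,2)N 2/2 ✓ · (1,4)N 3/3 ✓
Row 2: (2,1)N 2/2 ✓ · (2,3)N 3/3 ✓ · (2,4)N 4/4 ✓ · (2,5)N 4/4 ✓
Row 3: (3,1)N 1/1 ✓ · (3,5)N 4/6 ✓ · (3,6)N 3/4 ✓
Row 4: (4,3)S 1/1 ✓ · (4,4)S 2/4 ✓ · (4,5)N 2/6 ✓ · (4,6)S 2/5 ✓
Row 5: (5,1)N 0/0 ✓ · (5,5)S 3/4 ✓ · (5,6)S 2/3 ✓
All meet the threshold, so the configuration is stable.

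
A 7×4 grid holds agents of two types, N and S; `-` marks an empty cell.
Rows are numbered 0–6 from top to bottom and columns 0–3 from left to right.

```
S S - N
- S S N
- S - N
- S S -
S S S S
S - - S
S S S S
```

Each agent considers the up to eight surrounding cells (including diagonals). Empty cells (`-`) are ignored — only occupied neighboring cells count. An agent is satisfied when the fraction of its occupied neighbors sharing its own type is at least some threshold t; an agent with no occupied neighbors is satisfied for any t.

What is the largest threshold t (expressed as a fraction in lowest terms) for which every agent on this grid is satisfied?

1/3

Row 0: (0,0)S 2/2 · (0,1)S 3/3 · (0,3)N 1/2
Row 1: (1,1)S 4/4 · (1,2)S 3/6 · (1,3)N 2/3
Row 2: (2,1)S 4/4 · (2,3)N 1/3
Row 3: (3,1)S 5/5 · (3,2)S 5/6
Row 4: (4,0)S 3/3 · (4,1)S 5/5 · (4,2)S 5/5 · (4,3)S 3/3
Row 5: (5,0)S 4/4 · (5,3)S 4/4
Row 6: (6,0)S 2/2 · (6,1)S 3/3 · (6,2)S 3/3 · (6,3)S 2/2
The smallest same-type fraction is 1/3 at (2,3), which reduces to 1/3. Any threshold above that leaves this agent unsatisfied.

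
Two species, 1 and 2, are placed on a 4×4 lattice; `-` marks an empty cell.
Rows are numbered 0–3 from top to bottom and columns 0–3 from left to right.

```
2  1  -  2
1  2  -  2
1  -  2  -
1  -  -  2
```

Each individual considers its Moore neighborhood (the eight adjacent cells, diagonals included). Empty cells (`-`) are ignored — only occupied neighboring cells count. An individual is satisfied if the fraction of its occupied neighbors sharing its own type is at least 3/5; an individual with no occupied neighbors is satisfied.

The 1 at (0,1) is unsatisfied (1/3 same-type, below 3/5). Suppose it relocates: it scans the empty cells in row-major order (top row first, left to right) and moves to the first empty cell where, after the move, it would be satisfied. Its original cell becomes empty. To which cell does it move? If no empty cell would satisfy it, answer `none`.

(2,1)

Vacating (0,1). Empty cells in order:
  (0,2): 0/3 same-type → still unsatisfied.
  (1,2): 0/4 same-type → still unsatisfied.
  (2,1): 3/5 same-type → satisfied — stop here.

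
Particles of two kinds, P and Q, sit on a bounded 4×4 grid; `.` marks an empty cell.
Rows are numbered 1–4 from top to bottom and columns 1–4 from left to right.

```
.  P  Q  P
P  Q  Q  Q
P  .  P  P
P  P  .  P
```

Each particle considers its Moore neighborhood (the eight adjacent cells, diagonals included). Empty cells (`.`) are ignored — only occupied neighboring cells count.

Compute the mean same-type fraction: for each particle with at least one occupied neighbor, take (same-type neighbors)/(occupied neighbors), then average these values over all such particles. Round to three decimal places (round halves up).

(1,2)P 1/4
(1,3)Q 3/5
(1,4)P 0/3
(2,1)P 2/3
(2,2)Q 2/6
(2,3)Q 3/7
(2,4)Q 2/5
(3,1)P 3/4
(3,3)P 3/6
(3,4)P 2/4
(4,1)P 2/2
(4,2)P 3/3
(4,4)P 2/2
Sum over 13 particles: 1/4 + 3/5 + 0/3 + 2/3 + 2/6 + 3/7 + 2/5 + 3/4 + 3/6 + 2/4 + 2/2 + 3/3 + 2/2 = 52/7; mean = 52/7 ÷ 13 = 4/7 = 0.571428… → 0.571.

0.571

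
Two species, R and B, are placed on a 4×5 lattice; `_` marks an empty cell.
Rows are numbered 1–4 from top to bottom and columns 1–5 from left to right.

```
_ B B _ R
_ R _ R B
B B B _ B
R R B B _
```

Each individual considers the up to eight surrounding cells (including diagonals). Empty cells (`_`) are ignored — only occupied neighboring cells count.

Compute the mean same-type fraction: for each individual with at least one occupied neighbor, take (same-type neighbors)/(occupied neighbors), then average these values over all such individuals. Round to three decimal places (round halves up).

(1,2)B 1/2
(1,3)B 1/3
(1,5)R 1/2
(2,2)R 0/5
(2,4)R 1/5
(2,5)B 1/3
(3,1)B 1/4
(3,2)B 3/6
(3,3)B 3/6
(3,5)B 2/3
(4,1)R 1/3
(4,2)R 1/5
(4,3)B 3/4
(4,4)B 3/3
Sum over 14 individuals: 1/2 + 1/3 + 1/2 + 0/5 + 1/5 + 1/3 + 1/4 + 3/6 + 3/6 + 2/3 + 1/3 + 1/5 + 3/4 + 3/3 = 91/15; mean = 91/15 ÷ 14 = 13/30 = 0.433333… → 0.433.

0.433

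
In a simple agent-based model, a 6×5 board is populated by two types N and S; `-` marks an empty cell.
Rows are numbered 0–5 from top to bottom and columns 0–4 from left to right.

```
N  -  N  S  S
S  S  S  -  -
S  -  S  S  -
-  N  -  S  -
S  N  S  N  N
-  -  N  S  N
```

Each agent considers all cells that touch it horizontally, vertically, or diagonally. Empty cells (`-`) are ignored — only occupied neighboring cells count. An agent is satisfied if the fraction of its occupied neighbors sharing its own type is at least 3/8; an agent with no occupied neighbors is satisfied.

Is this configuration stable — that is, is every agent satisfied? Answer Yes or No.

No

(0,0)N 0/2 not
(0,2)N 0/3 not
(0,3)S 2/3 satisfied
(0,4)S 1/1 satisfied
(1,0)S 2/3 satisfied
(1,1)S 4/6 satisfied
(1,2)S 4/5 satisfied
(2,0)S 2/3 satisfied
(2,2)S 4/5 satisfied
(2,3)S 3/3 satisfied
(3,1)N 1/5 not
(3,3)S 3/5 satisfied
(4,0)S 0/2 not
(4,1)N 2/4 satisfied
(4,2)S 2/6 not
(4,3)N 3/6 satisfied
(4,4)N 2/4 satisfied
(5,2)N 2/4 satisfied
(5,3)S 1/5 not
(5,4)N 2/3 satisfied
For instance (0,0) has only 0/2 same-type neighbors, below 3/8.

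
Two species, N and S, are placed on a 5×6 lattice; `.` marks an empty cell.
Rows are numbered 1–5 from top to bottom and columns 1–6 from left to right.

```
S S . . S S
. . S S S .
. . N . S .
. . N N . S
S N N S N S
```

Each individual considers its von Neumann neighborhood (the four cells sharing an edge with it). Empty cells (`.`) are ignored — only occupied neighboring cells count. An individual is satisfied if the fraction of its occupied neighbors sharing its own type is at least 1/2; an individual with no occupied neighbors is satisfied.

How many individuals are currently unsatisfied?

(1,1)S 1/1 satisfied
(1,2)S 1/1 satisfied
(1,5)S 2/2 satisfied
(1,6)S 1/1 satisfied
(2,3)S 1/2 satisfied
(2,4)S 2/2 satisfied
(2,5)S 3/3 satisfied
(3,3)N 1/2 satisfied
(3,5)S 1/1 satisfied
(4,3)N 3/3 satisfied
(4,4)N 1/2 satisfied
(4,6)S 1/1 satisfied
(5,1)S 0/1 not
(5,2)N 1/2 satisfied
(5,3)N 2/3 satisfied
(5,4)S 0/3 not
(5,5)N 0/2 not
(5,6)S 1/2 satisfied
Unsatisfied: (5,1), (5,4), (5,5) — 3 in total.

3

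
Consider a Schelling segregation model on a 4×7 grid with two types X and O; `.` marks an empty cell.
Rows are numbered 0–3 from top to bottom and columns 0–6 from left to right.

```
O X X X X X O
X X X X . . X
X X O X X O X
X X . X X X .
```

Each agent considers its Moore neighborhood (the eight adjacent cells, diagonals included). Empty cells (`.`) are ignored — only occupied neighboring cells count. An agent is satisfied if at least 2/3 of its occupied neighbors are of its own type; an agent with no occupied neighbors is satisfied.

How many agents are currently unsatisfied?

Row 0: (0,0)O 0/3 unhappy · (0,1)X 4/5 ok · (0,2)X 5/5 ok · (0,3)X 4/4 ok · (0,4)X 3/3 ok · (0,5)X 2/3 ok · (0,6)O 0/2 unhappy
Row 1: (1,0)X 4/5 ok · (1,1)X 6/8 ok · (1,2)X 7/8 ok · (1,3)X 6/7 ok · (1,6)X 2/4 unhappy
Row 2: (2,0)X 5/5 ok · (2,1)X 6/7 ok · (2,2)O 0/7 unhappy · (2,3)X 5/6 ok · (2,4)X 5/6 ok · (2,5)O 0/5 unhappy · (2,6)X 2/3 ok
Row 3: (3,0)X 3/3 ok · (3,1)X 3/4 ok · (3,3)X 3/4 ok · (3,4)X 4/5 ok · (3,5)X 3/4 ok
Unsatisfied: (0,0), (0,6), (1,6), (2,2), (2,5) — 5 in total.

5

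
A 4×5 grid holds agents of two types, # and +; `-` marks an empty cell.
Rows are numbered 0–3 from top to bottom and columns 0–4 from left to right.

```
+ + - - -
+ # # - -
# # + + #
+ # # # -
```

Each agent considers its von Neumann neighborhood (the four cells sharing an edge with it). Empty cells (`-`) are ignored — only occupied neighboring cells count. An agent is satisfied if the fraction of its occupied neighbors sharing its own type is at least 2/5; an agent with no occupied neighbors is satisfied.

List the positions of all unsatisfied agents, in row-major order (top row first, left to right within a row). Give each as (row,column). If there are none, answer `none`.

(0,0)+ 2/2 ok
(0,1)+ 1/2 ok
(1,0)+ 1/3 unhappy
(1,1)# 2/4 ok
(1,2)# 1/2 ok
(2,0)# 1/3 unhappy
(2,1)# 3/4 ok
(2,2)+ 1/4 unhappy
(2,3)+ 1/3 unhappy
(2,4)# 0/1 unhappy
(3,0)+ 0/2 unhappy
(3,1)# 2/3 ok
(3,2)# 2/3 ok
(3,3)# 1/2 ok

(1,0), (2,0), (2,2), (2,3), (2,4), (3,0)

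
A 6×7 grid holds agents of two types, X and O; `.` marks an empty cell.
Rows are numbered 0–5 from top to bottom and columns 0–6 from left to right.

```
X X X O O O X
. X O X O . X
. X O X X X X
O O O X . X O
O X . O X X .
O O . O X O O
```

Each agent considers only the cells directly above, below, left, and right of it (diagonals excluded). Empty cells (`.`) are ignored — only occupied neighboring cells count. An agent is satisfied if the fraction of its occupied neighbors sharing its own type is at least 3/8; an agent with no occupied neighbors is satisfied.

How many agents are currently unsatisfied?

12

(0,0)X 1/1 ok
(0,1)X 3/3 ok
(0,2)X 1/3 unhappy
(0,3)O 1/3 unhappy
(0,4)O 3/3 ok
(0,5)O 1/2 ok
(0,6)X 1/2 ok
(1,1)X 2/3 ok
(1,2)O 1/4 unhappy
(1,3)X 1/4 unhappy
(1,4)O 1/3 unhappy
(1,6)X 2/2 ok
(2,1)X 1/3 unhappy
(2,2)O 2/4 ok
(2,3)X 3/4 ok
(2,4)X 2/3 ok
(2,5)X 3/3 ok
(2,6)X 2/3 ok
(3,0)O 2/2 ok
(3,1)O 2/4 ok
(3,2)O 2/3 ok
(3,3)X 1/3 unhappy
(3,5)X 2/3 ok
(3,6)O 0/2 unhappy
(4,0)O 2/3 ok
(4,1)X 0/3 unhappy
(4,3)O 1/3 unhappy
(4,4)X 2/3 ok
(4,5)X 2/3 ok
(5,0)O 2/2 ok
(5,1)O 1/2 ok
(5,3)O 1/2 ok
(5,4)X 1/3 unhappy
(5,5)O 1/3 unhappy
(5,6)O 1/1 ok
Unsatisfied: (0,2), (0,3), (1,2), (1,3), (1,4), (2,1), (3,3), (3,6), (4,1), (4,3), (5,4), (5,5) — 12 in total.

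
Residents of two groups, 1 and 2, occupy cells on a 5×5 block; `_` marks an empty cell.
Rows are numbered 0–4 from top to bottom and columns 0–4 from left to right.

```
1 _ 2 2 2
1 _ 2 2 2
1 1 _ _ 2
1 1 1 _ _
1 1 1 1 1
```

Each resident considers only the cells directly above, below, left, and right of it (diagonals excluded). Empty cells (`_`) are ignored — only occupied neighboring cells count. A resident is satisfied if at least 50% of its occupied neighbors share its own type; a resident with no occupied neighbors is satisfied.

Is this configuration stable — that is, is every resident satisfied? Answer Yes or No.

Yes

Row 0: (0,0)1 1/1 ✓ · (0,2)2 2/2 ✓ · (0,3)2 3/3 ✓ · (0,4)2 2/2 ✓
Row 1: (1,0)1 2/2 ✓ · (1,2)2 2/2 ✓ · (1,3)2 3/3 ✓ · (1,4)2 3/3 ✓
Row 2: (2,0)1 3/3 ✓ · (2,1)1 2/2 ✓ · (2,4)2 1/1 ✓
Row 3: (3,0)1 3/3 ✓ · (3,1)1 4/4 ✓ · (3,2)1 2/2 ✓
Row 4: (4,0)1 2/2 ✓ · (4,1)1 3/3 ✓ · (4,2)1 3/3 ✓ · (4,3)1 2/2 ✓ · (4,4)1 1/1 ✓
All meet the threshold, so the configuration is stable.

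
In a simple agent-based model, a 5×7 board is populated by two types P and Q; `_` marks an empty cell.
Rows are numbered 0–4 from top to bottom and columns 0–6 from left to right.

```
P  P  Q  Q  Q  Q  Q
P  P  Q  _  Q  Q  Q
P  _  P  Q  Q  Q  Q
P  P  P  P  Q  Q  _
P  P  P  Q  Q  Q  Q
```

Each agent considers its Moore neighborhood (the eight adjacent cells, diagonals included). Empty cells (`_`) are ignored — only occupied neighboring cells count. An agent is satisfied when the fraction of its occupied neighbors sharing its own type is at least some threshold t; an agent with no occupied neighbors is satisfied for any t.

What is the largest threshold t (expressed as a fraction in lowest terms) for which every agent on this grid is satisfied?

3/8

(0,0)P 3/3
(0,1)P 3/5
(0,2)Q 2/4
(0,3)Q 4/4
(0,4)Q 4/4
(0,5)Q 5/5
(0,6)Q 3/3
(1,0)P 4/4
(1,1)P 5/7
(1,2)Q 3/6
(1,4)Q 7/7
(1,5)Q 8/8
(1,6)Q 5/5
(2,0)P 4/4
(2,2)P 4/6
(2,3)Q 4/7
(2,4)Q 6/7
(2,5)Q 7/7
(2,6)Q 4/4
(3,0)P 4/4
(3,1)P 7/7
(3,2)P 5/7
(3,3)P 3/8
(3,4)Q 7/8
(3,5)Q 7/7
(4,0)P 3/3
(4,1)P 5/5
(4,2)P 4/5
(4,3)Q 2/5
(4,4)Q 4/5
(4,5)Q 4/4
(4,6)Q 2/2
The smallest same-type fraction is 3/8 at (3,3), which reduces to 3/8. Any threshold above that leaves this agent unsatisfied.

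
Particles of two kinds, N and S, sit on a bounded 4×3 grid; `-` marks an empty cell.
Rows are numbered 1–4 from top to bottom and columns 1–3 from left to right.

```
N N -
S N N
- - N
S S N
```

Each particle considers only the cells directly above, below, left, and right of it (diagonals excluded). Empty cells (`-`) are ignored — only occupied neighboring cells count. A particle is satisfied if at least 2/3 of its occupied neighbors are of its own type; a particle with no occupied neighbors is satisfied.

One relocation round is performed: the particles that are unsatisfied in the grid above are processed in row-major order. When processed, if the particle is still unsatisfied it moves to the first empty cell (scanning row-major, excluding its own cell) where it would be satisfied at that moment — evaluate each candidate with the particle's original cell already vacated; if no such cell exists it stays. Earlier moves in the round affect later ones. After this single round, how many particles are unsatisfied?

Initially unsatisfied (in order): (1,1), (2,1), (4,2), (4,3).
  (1,1) → (1,3).
  (2,1) → (3,1).
  (4,2): no empty cell satisfies it; stays.
  (4,3) → (1,1).
Resulting grid:
N N N
- N N
S - N
S S -
All satisfied now.

0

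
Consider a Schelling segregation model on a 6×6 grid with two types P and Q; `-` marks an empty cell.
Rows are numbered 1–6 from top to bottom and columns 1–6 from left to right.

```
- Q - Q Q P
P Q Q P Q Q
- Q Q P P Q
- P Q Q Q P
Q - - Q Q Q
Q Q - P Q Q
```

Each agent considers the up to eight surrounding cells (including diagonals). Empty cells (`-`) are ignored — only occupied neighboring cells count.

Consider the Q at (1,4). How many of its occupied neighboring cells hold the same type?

Occupied neighbors of (1,4): (1,5)=Q, (2,3)=Q, (2,4)=P, (2,5)=Q.
Same type (Q): 3 of 4.

3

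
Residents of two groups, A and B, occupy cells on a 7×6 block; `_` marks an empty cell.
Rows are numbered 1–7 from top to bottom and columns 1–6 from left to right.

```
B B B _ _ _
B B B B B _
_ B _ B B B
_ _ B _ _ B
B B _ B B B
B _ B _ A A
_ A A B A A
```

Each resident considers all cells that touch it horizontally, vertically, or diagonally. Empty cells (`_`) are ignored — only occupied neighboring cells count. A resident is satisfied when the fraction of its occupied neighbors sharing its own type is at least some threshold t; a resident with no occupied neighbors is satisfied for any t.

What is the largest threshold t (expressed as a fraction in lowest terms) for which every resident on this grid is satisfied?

(1,1)B 3/3
(1,2)B 5/5
(1,3)B 4/4
(2,1)B 4/4
(2,2)B 6/6
(2,3)B 6/6
(2,4)B 5/5
(2,5)B 4/4
(3,2)B 4/4
(3,4)B 5/5
(3,5)B 5/5
(3,6)B 3/3
(4,3)B 4/4
(4,6)B 4/4
(5,1)B 2/2
(5,2)B 4/4
(5,4)B 3/4
(5,5)B 3/5
(5,6)B 2/4
(6,1)B 2/3
(6,3)B 3/5
(6,5)A 3/7
(6,6)A 3/5
(7,2)A 1/3
(7,3)A 1/3
(7,4)B 1/4
(7,5)A 3/4
(7,6)A 3/3
The smallest same-type fraction is 1/4 at (7,4), which reduces to 1/4. Any threshold above that leaves this resident unsatisfied.

1/4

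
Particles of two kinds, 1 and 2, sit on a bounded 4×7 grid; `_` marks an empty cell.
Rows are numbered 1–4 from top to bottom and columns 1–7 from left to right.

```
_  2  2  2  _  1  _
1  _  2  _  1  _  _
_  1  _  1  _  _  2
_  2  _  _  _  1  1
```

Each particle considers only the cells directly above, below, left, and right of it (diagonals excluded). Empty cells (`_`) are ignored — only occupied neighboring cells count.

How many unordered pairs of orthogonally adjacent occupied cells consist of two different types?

Scan each occupied cell's neighbors to the right and below so each pair is counted once.
Row 1: 2(1,2)–2(1,3)= 2(1,3)–2(1,4)= 2(1,3)–2(2,3)=  → 0/3 unlike.
Row 3: 1(3,2)–2(4,2)≠ 2(3,7)–1(4,7)≠  → 2/2 unlike.
Row 4: 1(4,6)–1(4,7)=  → 0/1 unlike.
Total adjacent occupied pairs: 6; unlike-type pairs: 2.

2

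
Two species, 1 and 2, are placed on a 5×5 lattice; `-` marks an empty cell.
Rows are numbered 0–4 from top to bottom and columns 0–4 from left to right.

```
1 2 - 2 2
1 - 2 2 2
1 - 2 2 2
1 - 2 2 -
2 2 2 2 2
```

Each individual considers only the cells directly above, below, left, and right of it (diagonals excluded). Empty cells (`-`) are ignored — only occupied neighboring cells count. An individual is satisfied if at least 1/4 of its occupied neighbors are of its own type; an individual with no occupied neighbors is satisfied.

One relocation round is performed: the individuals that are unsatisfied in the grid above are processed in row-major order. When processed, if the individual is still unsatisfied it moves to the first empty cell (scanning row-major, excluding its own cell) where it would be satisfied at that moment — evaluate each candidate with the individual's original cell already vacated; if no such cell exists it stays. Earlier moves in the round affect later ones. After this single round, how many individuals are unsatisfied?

0

Initially unsatisfied (in order): (0,1).
  (0,1) → (0,2).
Resulting grid:
1 - 2 2 2
1 - 2 2 2
1 - 2 2 2
1 - 2 2 -
2 2 2 2 2
All satisfied now.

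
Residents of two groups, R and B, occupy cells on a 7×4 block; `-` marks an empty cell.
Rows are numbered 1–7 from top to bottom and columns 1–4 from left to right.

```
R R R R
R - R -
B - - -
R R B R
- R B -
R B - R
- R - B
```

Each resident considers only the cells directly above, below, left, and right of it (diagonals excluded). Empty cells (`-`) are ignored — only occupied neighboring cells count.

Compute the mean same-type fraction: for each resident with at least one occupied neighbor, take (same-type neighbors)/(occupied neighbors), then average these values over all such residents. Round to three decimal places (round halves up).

Row 1: (1,1)R 2/2 · (1,2)R 2/2 · (1,3)R 3/3 · (1,4)R 1/1
Row 2: (2,1)R 1/2 · (2,3)R 1/1
Row 3: (3,1)B 0/2
Row 4: (4,1)R 1/2 · (4,2)R 2/3 · (4,3)B 1/3 · (4,4)R 0/1
Row 5: (5,2)R 1/3 · (5,3)B 1/2
Row 6: (6,1)R 0/1 · (6,2)B 0/3 · (6,4)R 0/1
Row 7: (7,2)R 0/1 · (7,4)B 0/1
Sum over 18 residents: 2/2 + 2/2 + 3/3 + 1/1 + 1/2 + 1/1 + 0/2 + 1/2 + 2/3 + 1/3 + 0/1 + 1/3 + 1/2 + 0/1 + 0/3 + 0/1 + 0/1 + 0/1 = 47/6; mean = 47/6 ÷ 18 = 47/108 = 0.435185… → 0.435.

0.435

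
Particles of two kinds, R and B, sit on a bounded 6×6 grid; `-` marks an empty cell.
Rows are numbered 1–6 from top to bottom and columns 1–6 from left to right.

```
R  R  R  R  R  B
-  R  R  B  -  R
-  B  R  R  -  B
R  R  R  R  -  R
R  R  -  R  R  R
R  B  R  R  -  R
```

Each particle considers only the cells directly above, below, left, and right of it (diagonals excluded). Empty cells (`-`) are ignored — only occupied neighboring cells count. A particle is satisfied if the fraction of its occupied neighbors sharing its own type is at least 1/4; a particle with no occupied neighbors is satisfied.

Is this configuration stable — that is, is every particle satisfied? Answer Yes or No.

No

Row 1: (1,1)R 1/1 satisfied · (1,2)R 3/3 satisfied · (1,3)R 3/3 satisfied · (1,4)R 2/3 satisfied · (1,5)R 1/2 satisfied · (1,6)B 0/2 not
Row 2: (2,2)R 2/3 satisfied · (2,3)R 3/4 satisfied · (2,4)B 0/3 not · (2,6)R 0/2 not
Row 3: (3,2)B 0/3 not · (3,3)R 3/4 satisfied · (3,4)R 2/3 satisfied · (3,6)B 0/2 not
Row 4: (4,1)R 2/2 satisfied · (4,2)R 3/4 satisfied · (4,3)R 3/3 satisfied · (4,4)R 3/3 satisfied · (4,6)R 1/2 satisfied
Row 5: (5,1)R 3/3 satisfied · (5,2)R 2/3 satisfied · (5,4)R 3/3 satisfied · (5,5)R 2/2 satisfied · (5,6)R 3/3 satisfied
Row 6: (6,1)R 1/2 satisfied · (6,2)B 0/3 not · (6,3)R 1/2 satisfied · (6,4)R 2/2 satisfied · (6,6)R 1/1 satisfied
For instance (1,6) has only 0/2 same-type neighbors, below 1/4.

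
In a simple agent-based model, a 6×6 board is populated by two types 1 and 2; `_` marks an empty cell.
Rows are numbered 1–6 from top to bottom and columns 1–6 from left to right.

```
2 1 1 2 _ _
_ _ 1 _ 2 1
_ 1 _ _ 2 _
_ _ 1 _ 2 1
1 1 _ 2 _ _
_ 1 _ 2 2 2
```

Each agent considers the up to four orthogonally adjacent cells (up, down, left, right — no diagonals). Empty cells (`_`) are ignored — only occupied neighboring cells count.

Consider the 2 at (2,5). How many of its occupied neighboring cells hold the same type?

Occupied neighbors of (2,5): (3,5)=2, (2,6)=1.
Same type (2): 1 of 2.

1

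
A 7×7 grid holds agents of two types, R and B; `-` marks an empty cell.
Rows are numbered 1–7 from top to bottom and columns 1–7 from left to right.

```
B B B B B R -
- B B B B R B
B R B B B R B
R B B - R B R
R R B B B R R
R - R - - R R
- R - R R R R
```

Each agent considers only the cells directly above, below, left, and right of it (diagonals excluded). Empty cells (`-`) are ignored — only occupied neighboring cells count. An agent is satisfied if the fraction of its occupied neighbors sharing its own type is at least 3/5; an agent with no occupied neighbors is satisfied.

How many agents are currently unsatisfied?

18

Row 1: (1,1)B 1/1 satisfied · (1,2)B 3/3 satisfied · (1,3)B 3/3 satisfied · (1,4)B 3/3 satisfied · (1,5)B 2/3 satisfied · (1,6)R 1/2 not
Row 2: (2,2)B 2/3 satisfied · (2,3)B 4/4 satisfied · (2,4)B 4/4 satisfied · (2,5)B 3/4 satisfied · (2,6)R 2/4 not · (2,7)B 1/2 not
Row 3: (3,1)B 0/2 not · (3,2)R 0/4 not · (3,3)B 3/4 satisfied · (3,4)B 3/3 satisfied · (3,5)B 2/4 not · (3,6)R 1/4 not · (3,7)B 1/3 not
Row 4: (4,1)R 1/3 not · (4,2)B 1/4 not · (4,3)B 3/3 satisfied · (4,5)R 0/3 not · (4,6)B 0/4 not · (4,7)R 1/3 not
Row 5: (5,1)R 3/3 satisfied · (5,2)R 1/3 not · (5,3)B 2/4 not · (5,4)B 2/2 satisfied · (5,5)B 1/3 not · (5,6)R 2/4 not · (5,7)R 3/3 satisfied
Row 6: (6,1)R 1/1 satisfied · (6,3)R 0/1 not · (6,6)R 3/3 satisfied · (6,7)R 3/3 satisfied
Row 7: (7,2)R 0/0 satisfied · (7,4)R 1/1 satisfied · (7,5)R 2/2 satisfied · (7,6)R 3/3 satisfied · (7,7)R 2/2 satisfied
Unsatisfied: (1,6), (2,6), (2,7), (3,1), (3,2), (3,5), (3,6), (3,7), (4,1), (4,2), (4,5), (4,6), (4,7), (5,2), (5,3), (5,5), (5,6), (6,3) — 18 in total.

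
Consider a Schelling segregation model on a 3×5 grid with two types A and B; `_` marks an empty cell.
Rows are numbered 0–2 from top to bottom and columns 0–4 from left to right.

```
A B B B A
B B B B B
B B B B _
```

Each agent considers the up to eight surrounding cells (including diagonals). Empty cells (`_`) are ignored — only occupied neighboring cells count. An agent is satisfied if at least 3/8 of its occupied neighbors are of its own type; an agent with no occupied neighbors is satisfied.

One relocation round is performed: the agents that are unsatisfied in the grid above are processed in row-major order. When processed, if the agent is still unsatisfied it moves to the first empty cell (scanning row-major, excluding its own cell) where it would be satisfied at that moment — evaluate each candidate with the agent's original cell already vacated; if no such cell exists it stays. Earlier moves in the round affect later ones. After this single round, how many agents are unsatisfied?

Initially unsatisfied (in order): (0,0), (0,4).
  (0,0): no empty cell satisfies it; stays.
  (0,4): no empty cell satisfies it; stays.
Resulting grid:
A B B B A
B B B B B
B B B B _
Unsatisfied now: (0,0), (0,4).

2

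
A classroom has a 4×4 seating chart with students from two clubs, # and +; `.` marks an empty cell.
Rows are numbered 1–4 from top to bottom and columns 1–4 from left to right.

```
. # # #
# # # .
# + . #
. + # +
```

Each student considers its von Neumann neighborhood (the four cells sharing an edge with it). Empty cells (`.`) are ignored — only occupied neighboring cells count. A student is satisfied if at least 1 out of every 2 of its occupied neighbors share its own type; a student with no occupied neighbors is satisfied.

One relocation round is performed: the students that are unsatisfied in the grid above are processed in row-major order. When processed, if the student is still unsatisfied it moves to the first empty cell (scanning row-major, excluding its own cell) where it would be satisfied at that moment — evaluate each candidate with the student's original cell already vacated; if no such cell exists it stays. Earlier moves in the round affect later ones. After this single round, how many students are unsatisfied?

Initially unsatisfied (in order): (3,2), (3,4), (4,3), (4,4).
  (3,2) → (4,1).
  (3,4) → (1,1).
  (4,3) → (2,4).
  (4,4): now satisfied by earlier moves; stays.
Resulting grid:
# # # #
# # # #
# . . .
+ + . +
All satisfied now.

0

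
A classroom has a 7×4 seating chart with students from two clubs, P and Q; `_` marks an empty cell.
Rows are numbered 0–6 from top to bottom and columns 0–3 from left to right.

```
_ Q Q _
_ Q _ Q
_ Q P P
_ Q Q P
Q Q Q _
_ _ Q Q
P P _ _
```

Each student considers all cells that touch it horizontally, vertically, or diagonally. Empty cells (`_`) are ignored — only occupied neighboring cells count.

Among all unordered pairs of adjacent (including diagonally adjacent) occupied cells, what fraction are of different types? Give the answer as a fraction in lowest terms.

10/33

Scan each occupied cell's neighbors to the right and below (and the two forward diagonals) so each pair is counted once.
From row 0: 0 unlike of 4 pairs (running 0/4).
From row 1: 3 unlike of 4 pairs (running 3/8).
From row 2: 4 unlike of 9 pairs (running 7/17).
From row 3: 2 unlike of 8 pairs (running 9/25).
From row 4: 0 unlike of 5 pairs (running 9/30).
From row 5: 1 unlike of 2 pairs (running 10/32).
From row 6: 0 unlike of 1 pairs (running 10/33).
Total adjacent occupied pairs: 33; unlike-type pairs: 10.
10/33 is already in lowest terms.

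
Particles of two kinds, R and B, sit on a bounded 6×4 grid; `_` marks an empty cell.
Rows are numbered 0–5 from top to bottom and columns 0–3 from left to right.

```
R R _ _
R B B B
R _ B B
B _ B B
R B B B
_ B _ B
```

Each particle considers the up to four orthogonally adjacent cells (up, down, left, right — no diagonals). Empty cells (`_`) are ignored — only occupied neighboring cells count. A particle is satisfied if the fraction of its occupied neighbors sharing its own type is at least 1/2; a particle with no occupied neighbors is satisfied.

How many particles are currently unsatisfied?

Row 0: (0,0)R 2/2 satisfied · (0,1)R 1/2 satisfied
Row 1: (1,0)R 2/3 satisfied · (1,1)B 1/3 not · (1,2)B 3/3 satisfied · (1,3)B 2/2 satisfied
Row 2: (2,0)R 1/2 satisfied · (2,2)B 3/3 satisfied · (2,3)B 3/3 satisfied
Row 3: (3,0)B 0/2 not · (3,2)B 3/3 satisfied · (3,3)B 3/3 satisfied
Row 4: (4,0)R 0/2 not · (4,1)B 2/3 satisfied · (4,2)B 3/3 satisfied · (4,3)B 3/3 satisfied
Row 5: (5,1)B 1/1 satisfied · (5,3)B 1/1 satisfied
Unsatisfied: (1,1), (3,0), (4,0) — 3 in total.

3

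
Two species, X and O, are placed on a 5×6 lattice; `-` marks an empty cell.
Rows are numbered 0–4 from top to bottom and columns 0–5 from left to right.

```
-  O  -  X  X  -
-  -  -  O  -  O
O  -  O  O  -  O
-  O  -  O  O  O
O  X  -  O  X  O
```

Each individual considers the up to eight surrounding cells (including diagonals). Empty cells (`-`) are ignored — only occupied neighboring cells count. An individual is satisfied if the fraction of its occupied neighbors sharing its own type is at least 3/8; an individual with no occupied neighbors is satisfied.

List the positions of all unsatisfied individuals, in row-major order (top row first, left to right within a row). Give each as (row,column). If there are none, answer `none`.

Row 0: (0,1)O 0/0 satisfied · (0,3)X 1/2 satisfied · (0,4)X 1/3 not
Row 1: (1,3)O 2/4 satisfied · (1,5)O 1/2 satisfied
Row 2: (2,0)O 1/1 satisfied · (2,2)O 4/4 satisfied · (2,3)O 4/4 satisfied · (2,5)O 3/3 satisfied
Row 3: (3,1)O 3/4 satisfied · (3,3)O 4/5 satisfied · (3,4)O 6/7 satisfied · (3,5)O 3/4 satisfied
Row 4: (4,0)O 1/2 satisfied · (4,1)X 0/2 not · (4,3)O 2/3 satisfied · (4,4)X 0/5 not · (4,5)O 2/3 satisfied

(0,4), (4,1), (4,4)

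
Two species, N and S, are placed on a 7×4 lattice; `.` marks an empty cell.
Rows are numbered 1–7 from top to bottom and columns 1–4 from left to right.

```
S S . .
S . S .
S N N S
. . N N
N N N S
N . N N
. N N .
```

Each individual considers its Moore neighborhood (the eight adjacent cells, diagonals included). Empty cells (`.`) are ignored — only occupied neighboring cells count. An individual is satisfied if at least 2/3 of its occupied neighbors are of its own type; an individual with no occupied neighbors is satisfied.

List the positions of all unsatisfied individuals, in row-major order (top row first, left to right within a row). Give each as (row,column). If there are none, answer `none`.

(2,3), (3,1), (3,2), (3,3), (3,4), (4,4), (5,4)

Row 1: (1,1)S 2/2 ✓ · (1,2)S 3/3 ✓
Row 2: (2,1)S 3/4 ✓ · (2,3)S 2/4 ✗
Row 3: (3,1)S 1/2 ✗ · (3,2)N 2/5 ✗ · (3,3)N 3/5 ✗ · (3,4)S 1/4 ✗
Row 4: (4,3)N 5/7 ✓ · (4,4)N 3/5 ✗
Row 5: (5,1)N 2/2 ✓ · (5,2)N 5/5 ✓ · (5,3)N 5/6 ✓ · (5,4)S 0/5 ✗
Row 6: (6,1)N 3/3 ✓ · (6,3)N 5/6 ✓ · (6,4)N 3/4 ✓
Row 7: (7,2)N 3/3 ✓ · (7,3)N 3/3 ✓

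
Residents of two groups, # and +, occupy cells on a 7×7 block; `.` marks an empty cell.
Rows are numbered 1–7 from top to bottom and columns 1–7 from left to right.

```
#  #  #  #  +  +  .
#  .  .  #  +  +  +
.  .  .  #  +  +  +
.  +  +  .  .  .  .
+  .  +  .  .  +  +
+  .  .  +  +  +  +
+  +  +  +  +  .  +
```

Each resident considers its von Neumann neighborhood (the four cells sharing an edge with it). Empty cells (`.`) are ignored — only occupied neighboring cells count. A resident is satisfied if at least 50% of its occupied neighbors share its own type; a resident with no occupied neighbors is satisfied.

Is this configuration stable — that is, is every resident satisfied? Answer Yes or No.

Yes

Row 1: (1,1)# 2/2 ok · (1,2)# 2/2 ok · (1,3)# 2/2 ok · (1,4)# 2/3 ok · (1,5)+ 2/3 ok · (1,6)+ 2/2 ok
Row 2: (2,1)# 1/1 ok · (2,4)# 2/3 ok · (2,5)+ 3/4 ok · (2,6)+ 4/4 ok · (2,7)+ 2/2 ok
Row 3: (3,4)# 1/2 ok · (3,5)+ 2/3 ok · (3,6)+ 3/3 ok · (3,7)+ 2/2 ok
Row 4: (4,2)+ 1/1 ok · (4,3)+ 2/2 ok
Row 5: (5,1)+ 1/1 ok · (5,3)+ 1/1 ok · (5,6)+ 2/2 ok · (5,7)+ 2/2 ok
Row 6: (6,1)+ 2/2 ok · (6,4)+ 2/2 ok · (6,5)+ 3/3 ok · (6,6)+ 3/3 ok · (6,7)+ 3/3 ok
Row 7: (7,1)+ 2/2 ok · (7,2)+ 2/2 ok · (7,3)+ 2/2 ok · (7,4)+ 3/3 ok · (7,5)+ 2/2 ok · (7,7)+ 1/1 ok
All meet the threshold, so the configuration is stable.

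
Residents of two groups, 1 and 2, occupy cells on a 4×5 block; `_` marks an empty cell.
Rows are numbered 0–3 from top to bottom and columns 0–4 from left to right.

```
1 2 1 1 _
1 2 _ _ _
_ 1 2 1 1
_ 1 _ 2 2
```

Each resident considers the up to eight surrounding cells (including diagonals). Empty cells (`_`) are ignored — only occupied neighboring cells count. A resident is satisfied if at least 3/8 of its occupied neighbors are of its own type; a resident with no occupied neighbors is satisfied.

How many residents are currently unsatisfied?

Row 0: (0,0)1 1/3 unhappy · (0,1)2 1/4 unhappy · (0,2)1 1/3 unhappy · (0,3)1 1/1 ok
Row 1: (1,0)1 2/4 ok · (1,1)2 2/6 unhappy
Row 2: (2,1)1 2/4 ok · (2,2)2 2/5 ok · (2,3)1 1/4 unhappy · (2,4)1 1/3 unhappy
Row 3: (3,1)1 1/2 ok · (3,3)2 2/4 ok · (3,4)2 1/3 unhappy
Unsatisfied: (0,0), (0,1), (0,2), (1,1), (2,3), (2,4), (3,4) — 7 in total.

7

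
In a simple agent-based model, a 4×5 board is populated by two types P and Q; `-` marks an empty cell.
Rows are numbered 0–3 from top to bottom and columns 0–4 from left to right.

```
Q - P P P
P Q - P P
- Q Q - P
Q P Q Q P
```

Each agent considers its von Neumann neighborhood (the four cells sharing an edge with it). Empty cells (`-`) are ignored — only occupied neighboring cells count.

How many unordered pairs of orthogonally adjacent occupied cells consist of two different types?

6

Scan each occupied cell's neighbors to the right and below so each pair is counted once.
Row 0: Q(0,0)–P(1,0)≠ P(0,2)–P(0,3)= P(0,3)–P(0,4)= P(0,3)–P(1,3)= P(0,4)–P(1,4)=  → 1/5 unlike.
Row 1: P(1,0)–Q(1,1)≠ Q(1,1)–Q(2,1)= P(1,3)–P(1,4)= P(1,4)–P(2,4)=  → 1/4 unlike.
Row 2: Q(2,1)–Q(2,2)= Q(2,1)–P(3,1)≠ Q(2,2)–Q(3,2)= P(2,4)–P(3,4)=  → 1/4 unlike.
Row 3: Q(3,0)–P(3,1)≠ P(3,1)–Q(3,2)≠ Q(3,2)–Q(3,3)= Q(3,3)–P(3,4)≠  → 3/4 unlike.
Total adjacent occupied pairs: 17; unlike-type pairs: 6.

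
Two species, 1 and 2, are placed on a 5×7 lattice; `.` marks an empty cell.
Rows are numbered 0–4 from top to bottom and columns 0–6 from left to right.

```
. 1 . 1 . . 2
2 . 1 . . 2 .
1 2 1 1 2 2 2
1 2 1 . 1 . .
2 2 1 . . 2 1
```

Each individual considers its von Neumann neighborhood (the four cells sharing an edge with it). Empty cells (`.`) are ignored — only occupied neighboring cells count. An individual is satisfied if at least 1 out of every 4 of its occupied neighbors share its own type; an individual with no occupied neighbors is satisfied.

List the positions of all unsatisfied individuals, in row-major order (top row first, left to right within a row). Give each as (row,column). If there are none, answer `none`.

(1,0), (3,4), (4,5), (4,6)

Row 0: (0,1)1 0/0 ✓ · (0,3)1 0/0 ✓ · (0,6)2 0/0 ✓
Row 1: (1,0)2 0/1 ✗ · (1,2)1 1/1 ✓ · (1,5)2 1/1 ✓
Row 2: (2,0)1 1/3 ✓ · (2,1)2 1/3 ✓ · (2,2)1 3/4 ✓ · (2,3)1 1/2 ✓ · (2,4)2 1/3 ✓ · (2,5)2 3/3 ✓ · (2,6)2 1/1 ✓
Row 3: (3,0)1 1/3 ✓ · (3,1)2 2/4 ✓ · (3,2)1 2/3 ✓ · (3,4)1 0/1 ✗
Row 4: (4,0)2 1/2 ✓ · (4,1)2 2/3 ✓ · (4,2)1 1/2 ✓ · (4,5)2 0/1 ✗ · (4,6)1 0/1 ✗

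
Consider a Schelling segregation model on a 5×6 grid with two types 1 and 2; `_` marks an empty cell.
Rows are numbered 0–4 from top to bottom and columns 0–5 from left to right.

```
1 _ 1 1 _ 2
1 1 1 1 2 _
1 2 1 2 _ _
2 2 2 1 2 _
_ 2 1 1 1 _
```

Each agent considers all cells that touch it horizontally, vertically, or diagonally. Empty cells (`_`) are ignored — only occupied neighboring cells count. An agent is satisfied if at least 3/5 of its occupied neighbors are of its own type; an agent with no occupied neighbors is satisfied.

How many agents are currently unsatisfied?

(0,0)1 2/2 ok
(0,2)1 4/4 ok
(0,3)1 3/4 ok
(0,5)2 1/1 ok
(1,0)1 3/4 ok
(1,1)1 6/7 ok
(1,2)1 5/7 ok
(1,3)1 4/6 ok
(1,4)2 2/4 unhappy
(2,0)1 2/5 unhappy
(2,1)2 3/8 unhappy
(2,2)1 4/8 unhappy
(2,3)2 3/7 unhappy
(3,0)2 3/4 ok
(3,1)2 4/7 unhappy
(3,2)2 4/8 unhappy
(3,3)1 4/7 unhappy
(3,4)2 1/4 unhappy
(4,1)2 3/4 ok
(4,2)1 2/5 unhappy
(4,3)1 3/5 ok
(4,4)1 2/3 ok
Unsatisfied: (1,4), (2,0), (2,1), (2,2), (2,3), (3,1), (3,2), (3,3), (3,4), (4,2) — 10 in total.

10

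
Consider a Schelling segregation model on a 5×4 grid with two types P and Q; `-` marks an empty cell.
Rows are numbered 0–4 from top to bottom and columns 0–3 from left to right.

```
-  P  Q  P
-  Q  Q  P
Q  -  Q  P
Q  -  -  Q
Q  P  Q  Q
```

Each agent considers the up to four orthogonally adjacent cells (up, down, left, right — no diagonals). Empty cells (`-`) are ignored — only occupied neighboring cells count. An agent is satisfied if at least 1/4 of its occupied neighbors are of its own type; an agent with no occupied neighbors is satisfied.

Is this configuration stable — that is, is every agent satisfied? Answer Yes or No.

(0,1)P 0/2 not
(0,2)Q 1/3 satisfied
(0,3)P 1/2 satisfied
(1,1)Q 1/2 satisfied
(1,2)Q 3/4 satisfied
(1,3)P 2/3 satisfied
(2,0)Q 1/1 satisfied
(2,2)Q 1/2 satisfied
(2,3)P 1/3 satisfied
(3,0)Q 2/2 satisfied
(3,3)Q 1/2 satisfied
(4,0)Q 1/2 satisfied
(4,1)P 0/2 not
(4,2)Q 1/2 satisfied
(4,3)Q 2/2 satisfied
For instance (0,1) has only 0/2 same-type neighbors, below 1/4.

No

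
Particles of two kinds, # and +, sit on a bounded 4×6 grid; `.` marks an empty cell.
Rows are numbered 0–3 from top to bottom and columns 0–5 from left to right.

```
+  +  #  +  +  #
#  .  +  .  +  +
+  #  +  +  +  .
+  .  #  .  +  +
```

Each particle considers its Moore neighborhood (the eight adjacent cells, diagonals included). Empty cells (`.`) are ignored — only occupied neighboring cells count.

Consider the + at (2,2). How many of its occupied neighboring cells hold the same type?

Occupied neighbors of (2,2): (1,2)=+, (2,1)=#, (2,3)=+, (3,2)=#.
Same type (+): 2 of 4.

2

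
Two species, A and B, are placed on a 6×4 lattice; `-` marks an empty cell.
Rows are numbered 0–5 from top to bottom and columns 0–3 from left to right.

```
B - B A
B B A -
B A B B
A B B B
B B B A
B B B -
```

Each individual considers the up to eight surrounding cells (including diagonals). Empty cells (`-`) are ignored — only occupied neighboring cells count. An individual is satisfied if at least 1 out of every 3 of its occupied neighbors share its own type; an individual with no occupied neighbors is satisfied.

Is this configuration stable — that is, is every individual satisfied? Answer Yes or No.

No

Row 0: (0,0)B 2/2 ✓ · (0,2)B 1/3 ✓ · (0,3)A 1/2 ✓
Row 1: (1,0)B 3/4 ✓ · (1,1)B 5/7 ✓ · (1,2)A 2/6 ✓
Row 2: (2,0)B 3/5 ✓ · (2,1)A 2/8 ✗ · (2,2)B 5/7 ✓ · (2,3)B 3/4 ✓
Row 3: (3,0)A 1/5 ✗ · (3,1)B 6/8 ✓ · (3,2)B 6/8 ✓ · (3,3)B 4/5 ✓
Row 4: (4,0)B 4/5 ✓ · (4,1)B 7/8 ✓ · (4,2)B 6/7 ✓ · (4,3)A 0/4 ✗
Row 5: (5,0)B 3/3 ✓ · (5,1)B 5/5 ✓ · (5,2)B 3/4 ✓
For instance (2,1) has only 2/8 same-type neighbors, below 1/3.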